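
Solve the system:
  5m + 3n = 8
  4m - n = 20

Row-reduce the augmented matrix:
R1 ← R1 / (5).
R2 ← R2 − 4·R1.
R2 ← R2 / (-17/5).
R1 ← R1 − 3/5·R2.
Reading off the reduced rows gives m = 4, n = -4.

m = 4, n = -4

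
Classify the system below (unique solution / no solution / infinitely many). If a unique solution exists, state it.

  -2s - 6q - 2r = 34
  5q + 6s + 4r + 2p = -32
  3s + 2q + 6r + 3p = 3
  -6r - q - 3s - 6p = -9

Row-reduce the augmented matrix:
Swap R1 and R2.
R1 ← R1 / (2).
R3 ← R3 − 3·R1.
R4 ← R4 + 6·R1.
R2 ← R2 / (-6).
R1 ← R1 − 5/2·R2.
R3 ← R3 + 11/2·R2.
R4 ← R4 − 14·R2.
R3 ← R3 / (11/6).
R1 ← R1 − 7/6·R3.
R2 ← R2 − 1/3·R3.
R4 ← R4 − 4/3·R3.
R4 ← R4 / (147/11).
R1 ← R1 − 53/11·R4.
R2 ← R2 − 12/11·R4.
R3 ← R3 + 25/11·R4.
Reading off the reduced rows gives p = 0, q = -6, r = 4, s = -3.

p = 0, q = -6, r = 4, s = -3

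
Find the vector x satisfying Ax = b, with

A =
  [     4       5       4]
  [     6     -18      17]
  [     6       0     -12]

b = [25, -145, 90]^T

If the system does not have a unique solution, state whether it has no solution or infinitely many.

x_1 = 5, x_2 = 5, x_3 = -5

Row-reduce the augmented matrix:
R1 ← R1 / (4).
R2 ← R2 − 6·R1.
R3 ← R3 − 6·R1.
R2 ← R2 / (-51/2).
R1 ← R1 − 5/4·R2.
R3 ← R3 + 15/2·R2.
R3 ← R3 / (-361/17).
R1 ← R1 − 157/102·R3.
R2 ← R2 + 22/51·R3.
Reading off the reduced rows gives x_1 = 5, x_2 = 5, x_3 = -5.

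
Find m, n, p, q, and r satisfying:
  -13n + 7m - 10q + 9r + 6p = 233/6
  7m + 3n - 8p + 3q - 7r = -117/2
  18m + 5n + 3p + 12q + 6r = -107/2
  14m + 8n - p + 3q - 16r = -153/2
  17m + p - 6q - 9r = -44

m = -5/2, n = 0, p = 5/2, q = -7/3, r = 2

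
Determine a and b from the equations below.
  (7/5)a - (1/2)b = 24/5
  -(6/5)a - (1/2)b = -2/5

a = 2, b = -4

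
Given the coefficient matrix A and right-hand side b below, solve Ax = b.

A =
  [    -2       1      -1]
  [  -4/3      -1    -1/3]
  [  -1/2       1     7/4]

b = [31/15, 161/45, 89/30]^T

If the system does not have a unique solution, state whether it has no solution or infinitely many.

x_1 = -7/3, x_2 = -1, x_3 = 8/5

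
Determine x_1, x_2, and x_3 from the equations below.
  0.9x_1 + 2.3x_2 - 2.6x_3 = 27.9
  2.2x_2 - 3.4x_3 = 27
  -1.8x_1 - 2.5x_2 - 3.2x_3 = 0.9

x_1 = 6, x_2 = 3, x_3 = -6

Row-reduce the augmented matrix:
R1 ← R1 / (9/10).
R3 ← R3 + 9/5·R1.
R2 ← R2 / (11/5).
R1 ← R1 − 23/9·R2.
R3 ← R3 − 21/10·R2.
R3 ← R3 / (-567/110).
R1 ← R1 − 35/33·R3.
R2 ← R2 + 17/11·R3.
Reading off the reduced rows gives x_1 = 6, x_2 = 3, x_3 = -6.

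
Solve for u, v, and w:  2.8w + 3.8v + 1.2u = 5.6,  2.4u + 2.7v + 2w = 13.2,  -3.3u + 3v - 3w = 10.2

u = 6, v = 4, w = -6

Row-reduce the augmented matrix:
R1 ← R1 / (6/5).
R2 ← R2 − 12/5·R1.
R3 ← R3 + 33/10·R1.
R2 ← R2 / (-49/10).
R1 ← R1 − 19/6·R2.
R3 ← R3 − 269/20·R2.
R3 ← R3 / (-2539/490).
R1 ← R1 − 1/147·R3.
R2 ← R2 − 36/49·R3.
Reading off the reduced rows gives u = 6, v = 4, w = -6.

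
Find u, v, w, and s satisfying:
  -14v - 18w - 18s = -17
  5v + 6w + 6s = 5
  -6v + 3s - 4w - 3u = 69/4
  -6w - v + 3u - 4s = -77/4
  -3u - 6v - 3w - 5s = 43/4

u = -11/4, v = -2, w = 3/2, s = 1

Row-reduce the augmented matrix:
Swap R1 and R3.
R1 ← R1 / (-3).
R4 ← R4 − 3·R1.
R5 ← R5 + 3·R1.
R2 ← R2 / (5).
R1 ← R1 − 2·R2.
R3 ← R3 + 14·R2.
R4 ← R4 + 7·R2.
R3 ← R3 / (-6/5).
R1 ← R1 + 16/15·R3.
R2 ← R2 − 6/5·R3.
R4 ← R4 + 8/5·R3.
R5 ← R5 − 1·R3.
R4 ← R4 / (9).
R1 ← R1 + 7/3·R4.
R3 ← R3 − 1·R4.
R5 ← R5 + 9·R4.
R5 reduces to 0 = 0, so the extra equation is consistent.
Reading off the reduced rows gives u = -11/4, v = -2, w = 3/2, s = 1.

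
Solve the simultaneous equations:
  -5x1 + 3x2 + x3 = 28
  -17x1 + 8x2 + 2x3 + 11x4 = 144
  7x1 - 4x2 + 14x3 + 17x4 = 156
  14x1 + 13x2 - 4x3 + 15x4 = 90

x1 = -2, x2 = 4, x3 = 6, x4 = 6

Row-reduce the augmented matrix:
R1 ← R1 / (-5).
R2 ← R2 + 17·R1.
R3 ← R3 − 7·R1.
R4 ← R4 − 14·R1.
R2 ← R2 / (-11/5).
R1 ← R1 + 3/5·R2.
R3 ← R3 − 1/5·R2.
R4 ← R4 − 107/5·R2.
R3 ← R3 / (168/11).
R1 ← R1 − 2/11·R3.
R2 ← R2 − 7/11·R3.
R4 ← R4 + 163/11·R3.
R4 ← R4 / (3905/28).
R1 ← R1 + 45/14·R4.
R2 ← R2 + 23/4·R4.
R3 ← R3 − 33/28·R4.
Reading off the reduced rows gives x1 = -2, x2 = 4, x3 = 6, x4 = 6.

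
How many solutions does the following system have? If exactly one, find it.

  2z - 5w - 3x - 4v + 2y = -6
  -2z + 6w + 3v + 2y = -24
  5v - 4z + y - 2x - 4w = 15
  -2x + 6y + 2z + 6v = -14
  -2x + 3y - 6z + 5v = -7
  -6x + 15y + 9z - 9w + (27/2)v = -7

no solution

Row-reduce:
R1 ← R1 / (-3).
R3 ← R3 + 2·R1.
R4 ← R4 + 2·R1.
R5 ← R5 + 2·R1.
R6 ← R6 + 6·R1.
R2 ← R2 / (2).
R1 ← R1 + 2/3·R2.
R3 ← R3 + 1/3·R2.
R4 ← R4 − 14/3·R2.
R5 ← R5 − 5/3·R2.
R6 ← R6 − 11·R2.
R3 ← R3 / (-17/3).
R1 ← R1 + 4/3·R3.
R2 ← R2 + 1·R3.
R4 ← R4 − 16/3·R3.
R5 ← R5 + 17/3·R3.
R6 ← R6 − 16·R3.
R4 ← R4 / (-176/17).
R1 ← R1 − 61/17·R4.
R2 ← R2 − 50/17·R4.
R3 ← R3 + 1/17·R4.
R5 ← R5 + 2·R4.
R6 ← R6 + 528/17·R4.
R5 ← R5 / (-423/88).
R1 ← R1 − 643/176·R5.
R2 ← R2 − 239/88·R5.
R3 ← R3 + 263/176·R5.
R4 ← R4 + 159/176·R5.
Row 6 reduces to 0 = -1, a contradiction. The system is inconsistent.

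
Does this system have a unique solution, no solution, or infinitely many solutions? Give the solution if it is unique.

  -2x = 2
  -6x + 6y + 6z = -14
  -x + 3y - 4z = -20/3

x = -1, y = -3, z = -1/3

Row-reduce the augmented matrix:
R1 ← R1 / (-2).
R2 ← R2 + 6·R1.
R3 ← R3 + 1·R1.
R2 ← R2 / (6).
R3 ← R3 − 3·R2.
R3 ← R3 / (-7).
R2 ← R2 − 1·R3.
Reading off the reduced rows gives x = -1, y = -3, z = -1/3.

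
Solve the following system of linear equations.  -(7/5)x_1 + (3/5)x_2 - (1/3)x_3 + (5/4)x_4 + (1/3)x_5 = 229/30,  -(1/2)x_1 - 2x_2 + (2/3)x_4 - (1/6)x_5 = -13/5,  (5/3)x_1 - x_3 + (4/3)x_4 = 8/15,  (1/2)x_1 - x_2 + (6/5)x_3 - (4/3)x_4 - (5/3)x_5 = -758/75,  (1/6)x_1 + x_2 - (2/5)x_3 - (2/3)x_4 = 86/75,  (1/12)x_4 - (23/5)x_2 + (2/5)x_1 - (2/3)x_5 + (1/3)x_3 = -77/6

Row-reduce the augmented matrix:
R1 ← R1 / (-7/5).
R2 ← R2 + 1/2·R1.
R3 ← R3 − 5/3·R1.
R4 ← R4 − 1/2·R1.
R5 ← R5 − 1/6·R1.
R6 ← R6 − 2/5·R1.
R2 ← R2 / (-31/14).
R1 ← R1 + 3/7·R2.
R3 ← R3 − 5/7·R2.
R4 ← R4 + 11/14·R2.
R5 ← R5 − 15/14·R2.
R6 ← R6 + 31/7·R2.
R3 ← R3 / (-379/279).
R1 ← R1 − 20/93·R3.
R2 ← R2 + 5/93·R3.
R4 ← R4 − 161/155·R3.
R5 ← R5 + 533/1395·R3.
R4 ← R4 / (28349/22740).
R1 ← R1 + 181/379·R4.
R2 ← R2 + 973/4548·R4.
R3 ← R3 + 807/379·R4.
R5 ← R5 + 27853/22740·R4.
R5 ← R5 / (-39017/28349).
R1 ← R1 + 16991/28349·R5.
R2 ← R2 + 5173/56698·R5.
R3 ← R3 + 65105/28349·R5.
R4 ← R4 + 27590/28349·R5.
R6 reduces to 0 = 0, so the extra equation is consistent.
Reading off the reduced rows gives x_1 = -2, x_2 = 7/3, x_3 = -6/5, x_4 = 2, x_5 = 8/5.

x_1 = -2, x_2 = 7/3, x_3 = -6/5, x_4 = 2, x_5 = 8/5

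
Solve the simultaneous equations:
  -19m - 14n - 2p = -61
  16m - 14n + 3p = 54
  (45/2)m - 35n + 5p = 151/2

Row-reduce:
R1 ← R1 / (-19).
R2 ← R2 − 16·R1.
R3 ← R3 − 45/2·R1.
R2 ← R2 / (-490/19).
R1 ← R1 − 14/19·R2.
R3 ← R3 + 980/19·R2.
Row 3 reduces to 0 = -2, a contradiction. The system is inconsistent.

no solution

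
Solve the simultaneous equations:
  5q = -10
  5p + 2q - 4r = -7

infinitely many solutions

Row-reduce:
Swap R1 and R2.
R1 ← R1 / (5).
R2 ← R2 / (5).
R1 ← R1 − 2/5·R2.
Rank is 2 with 3 unknowns, leaving r free.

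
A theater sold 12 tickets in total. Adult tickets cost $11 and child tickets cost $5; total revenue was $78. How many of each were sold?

adult tickets: 3, child tickets: 9

Let a = adult tickets, c = child tickets.
  a + c = 12
  11a + 5c = 78
From equation 1: a = 12 − c.
Substitute into equation 2 and solve: c = 9.
Then a = 3.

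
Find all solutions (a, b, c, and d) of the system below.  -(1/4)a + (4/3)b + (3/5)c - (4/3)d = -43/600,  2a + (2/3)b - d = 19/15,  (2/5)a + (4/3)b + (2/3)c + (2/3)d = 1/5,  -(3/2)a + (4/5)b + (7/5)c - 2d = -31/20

a = 1/2, b = 2/5, c = -4/5, d = 0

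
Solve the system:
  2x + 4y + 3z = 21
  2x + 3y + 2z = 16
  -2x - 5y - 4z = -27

no solution

Row-reduce:
R1 ← R1 / (2).
R2 ← R2 − 2·R1.
R3 ← R3 + 2·R1.
R2 ← R2 / (-1).
R1 ← R1 − 2·R2.
R3 ← R3 + 1·R2.
Row 3 reduces to 0 = -1, a contradiction. The system is inconsistent.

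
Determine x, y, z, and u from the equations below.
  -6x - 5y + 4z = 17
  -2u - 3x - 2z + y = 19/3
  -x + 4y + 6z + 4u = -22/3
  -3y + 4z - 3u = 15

Row-reduce the augmented matrix:
R1 ← R1 / (-6).
R2 ← R2 + 3·R1.
R3 ← R3 + 1·R1.
R2 ← R2 / (7/2).
R1 ← R1 − 5/6·R2.
R3 ← R3 − 29/6·R2.
R4 ← R4 + 3·R2.
R3 ← R3 / (76/7).
R1 ← R1 − 2/7·R3.
R2 ← R2 + 8/7·R3.
R4 ← R4 − 4/7·R3.
R4 ← R4 / (-289/57).
R1 ← R1 − 17/57·R4.
R2 ← R2 − 8/57·R4.
R3 ← R3 − 71/114·R4.
Reading off the reduced rows gives x = -4/3, y = -1, z = 1, u = -8/3.

x = -4/3, y = -1, z = 1, u = -8/3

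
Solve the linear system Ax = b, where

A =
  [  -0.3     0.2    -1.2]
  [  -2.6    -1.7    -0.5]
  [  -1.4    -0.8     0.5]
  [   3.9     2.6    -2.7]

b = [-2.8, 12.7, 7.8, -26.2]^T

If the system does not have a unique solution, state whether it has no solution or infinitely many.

x_1 = -2, x_2 = -5, x_3 = 2

Row-reduce the augmented matrix:
R1 ← R1 / (-3/10).
R2 ← R2 + 13/5·R1.
R3 ← R3 + 7/5·R1.
R4 ← R4 − 39/10·R1.
R2 ← R2 / (-103/30).
R1 ← R1 + 2/3·R2.
R3 ← R3 + 26/15·R2.
R4 ← R4 − 26/5·R2.
R3 ← R3 / (227/206).
R1 ← R1 − 214/103·R3.
R2 ← R2 + 297/103·R3.
R4 ← R4 + 681/206·R3.
R4 reduces to 0 = 0, so the extra equation is consistent.
Reading off the reduced rows gives x_1 = -2, x_2 = -5, x_3 = 2.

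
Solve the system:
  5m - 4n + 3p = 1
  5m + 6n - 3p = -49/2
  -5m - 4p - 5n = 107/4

Row-reduce the augmented matrix:
R1 ← R1 / (5).
R2 ← R2 − 5·R1.
R3 ← R3 + 5·R1.
R2 ← R2 / (10).
R1 ← R1 + 4/5·R2.
R3 ← R3 + 9·R2.
R3 ← R3 / (-32/5).
R1 ← R1 − 3/25·R3.
R2 ← R2 + 3/5·R3.
Reading off the reduced rows gives m = -7/4, n = -3, p = -3/4.

m = -7/4, n = -3, p = -3/4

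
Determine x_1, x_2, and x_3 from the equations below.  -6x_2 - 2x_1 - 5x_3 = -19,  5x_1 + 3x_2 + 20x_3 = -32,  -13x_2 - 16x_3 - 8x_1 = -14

x_1 = -6, x_2 = 6, x_3 = -1

Row-reduce the augmented matrix:
R1 ← R1 / (-2).
R2 ← R2 − 5·R1.
R3 ← R3 + 8·R1.
R2 ← R2 / (-12).
R1 ← R1 − 3·R2.
R3 ← R3 − 11·R2.
R3 ← R3 / (87/8).
R1 ← R1 − 35/8·R3.
R2 ← R2 + 5/8·R3.
Reading off the reduced rows gives x_1 = -6, x_2 = 6, x_3 = -1.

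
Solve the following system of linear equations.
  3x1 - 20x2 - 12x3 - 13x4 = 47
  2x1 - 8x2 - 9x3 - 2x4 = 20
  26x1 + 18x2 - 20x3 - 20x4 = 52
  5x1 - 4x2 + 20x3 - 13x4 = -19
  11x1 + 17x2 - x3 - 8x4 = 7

no solution

Row-reduce:
R1 ← R1 / (3).
R2 ← R2 − 2·R1.
R3 ← R3 − 26·R1.
R4 ← R4 − 5·R1.
R5 ← R5 − 11·R1.
R2 ← R2 / (16/3).
R1 ← R1 + 20/3·R2.
R3 ← R3 − 574/3·R2.
R4 ← R4 − 88/3·R2.
R5 ← R5 − 271/3·R2.
R3 ← R3 / (959/8).
R1 ← R1 + 21/4·R3.
R2 ← R2 + 3/16·R3.
R4 ← R4 − 91/2·R3.
R5 ← R5 − 959/16·R3.
R4 ← R4 / (3782/137).
R1 ← R1 + 331/137·R4.
R2 ← R2 − 979/959·R4.
R3 ← R3 + 1172/959·R4.
Row 5 reduces to 0 = 1, a contradiction. The system is inconsistent.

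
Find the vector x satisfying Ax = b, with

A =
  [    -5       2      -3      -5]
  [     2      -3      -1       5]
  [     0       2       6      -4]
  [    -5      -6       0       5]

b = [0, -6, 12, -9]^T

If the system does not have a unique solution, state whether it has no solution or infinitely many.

x_1 = 1, x_2 = -1, x_3 = 1, x_4 = -2

Row-reduce the augmented matrix:
R1 ← R1 / (-5).
R2 ← R2 − 2·R1.
R4 ← R4 + 5·R1.
R2 ← R2 / (-11/5).
R1 ← R1 + 2/5·R2.
R3 ← R3 − 2·R2.
R4 ← R4 + 8·R2.
R3 ← R3 / (4).
R1 ← R1 − 1·R3.
R2 ← R2 − 1·R3.
R4 ← R4 − 11·R3.
R4 ← R4 / (57/22).
R1 ← R1 − 17/22·R4.
R2 ← R2 + 23/22·R4.
R3 ← R3 + 7/22·R4.
Reading off the reduced rows gives x_1 = 1, x_2 = -1, x_3 = 1, x_4 = -2.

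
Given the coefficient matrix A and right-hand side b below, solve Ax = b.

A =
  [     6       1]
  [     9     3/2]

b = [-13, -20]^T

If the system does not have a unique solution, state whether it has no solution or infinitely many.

no solution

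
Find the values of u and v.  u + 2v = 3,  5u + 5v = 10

From equation 1: u = 3 − 2·v.
Substitute into equation 2 and solve: v = 1.
Then u = 1.

u = 1, v = 1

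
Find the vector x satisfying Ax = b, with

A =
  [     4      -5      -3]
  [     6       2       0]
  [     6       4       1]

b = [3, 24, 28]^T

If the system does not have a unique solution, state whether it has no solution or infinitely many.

Row-reduce the augmented matrix:
R1 ← R1 / (4).
R2 ← R2 − 6·R1.
R3 ← R3 − 6·R1.
R2 ← R2 / (19/2).
R1 ← R1 + 5/4·R2.
R3 ← R3 − 23/2·R2.
R3 ← R3 / (1/19).
R1 ← R1 + 3/19·R3.
R2 ← R2 − 9/19·R3.
Reading off the reduced rows gives x_1 = 3, x_2 = 3, x_3 = -2.

x_1 = 3, x_2 = 3, x_3 = -2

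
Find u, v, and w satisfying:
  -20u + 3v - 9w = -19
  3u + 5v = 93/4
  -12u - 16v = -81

Row-reduce the augmented matrix:
R1 ← R1 / (-20).
R2 ← R2 − 3·R1.
R3 ← R3 + 12·R1.
R2 ← R2 / (109/20).
R1 ← R1 + 3/20·R2.
R3 ← R3 + 89/5·R2.
R3 ← R3 / (108/109).
R1 ← R1 − 45/109·R3.
R2 ← R2 + 27/109·R3.
Reading off the reduced rows gives u = 11/4, v = 3, w = -3.

u = 11/4, v = 3, w = -3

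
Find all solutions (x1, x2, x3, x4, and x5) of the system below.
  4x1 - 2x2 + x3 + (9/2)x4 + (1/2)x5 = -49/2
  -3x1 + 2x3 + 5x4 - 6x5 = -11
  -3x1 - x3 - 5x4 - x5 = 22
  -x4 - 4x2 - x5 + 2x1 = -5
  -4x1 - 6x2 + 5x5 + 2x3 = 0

infinitely many solutions

Row-reduce:
R1 ← R1 / (4).
R2 ← R2 + 3·R1.
R3 ← R3 + 3·R1.
R4 ← R4 − 2·R1.
R5 ← R5 + 4·R1.
R2 ← R2 / (-3/2).
R1 ← R1 + 1/2·R2.
R3 ← R3 + 3/2·R2.
R4 ← R4 + 3·R2.
R5 ← R5 + 8·R2.
R3 ← R3 / (-3).
R1 ← R1 + 2/3·R3.
R2 ← R2 + 11/6·R3.
R4 ← R4 + 6·R3.
R5 ← R5 + 35/3·R3.
Swap R4 and R5.
R4 ← R4 / (-23/18).
R1 ← R1 − 5/9·R4.
R2 ← R2 − 19/36·R4.
R3 ← R3 − 10/3·R4.
Rank is 4 with 5 unknowns, leaving x5 free.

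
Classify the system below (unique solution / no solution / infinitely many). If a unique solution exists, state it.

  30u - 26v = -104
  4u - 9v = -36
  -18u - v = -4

u = 0, v = 4

Row-reduce the augmented matrix:
R1 ← R1 / (30).
R2 ← R2 − 4·R1.
R3 ← R3 + 18·R1.
R2 ← R2 / (-83/15).
R1 ← R1 + 13/15·R2.
R3 ← R3 + 83/5·R2.
R3 reduces to 0 = 0, so the extra equation is consistent.
Reading off the reduced rows gives u = 0, v = 4.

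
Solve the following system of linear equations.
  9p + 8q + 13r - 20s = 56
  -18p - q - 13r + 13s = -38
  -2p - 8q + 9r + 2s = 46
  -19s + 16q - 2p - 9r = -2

p = -2, q = -4, r = 2, s = -4

Row-reduce the augmented matrix:
R1 ← R1 / (9).
R2 ← R2 + 18·R1.
R3 ← R3 + 2·R1.
R4 ← R4 + 2·R1.
R2 ← R2 / (15).
R1 ← R1 − 8/9·R2.
R3 ← R3 + 56/9·R2.
R4 ← R4 − 160/9·R2.
R3 ← R3 / (2333/135).
R1 ← R1 − 91/135·R3.
R2 ← R2 − 13/15·R3.
R4 ← R4 + 581/27·R3.
R4 ← R4 / (-19677/2333).
R1 ← R1 + 210/2333·R4.
R2 ← R2 + 2603/2333·R4.
R3 ← R3 + 1842/2333·R4.
Reading off the reduced rows gives p = -2, q = -4, r = 2, s = -4.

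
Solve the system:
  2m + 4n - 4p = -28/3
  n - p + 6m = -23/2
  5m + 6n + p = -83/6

Row-reduce the augmented matrix:
R1 ← R1 / (2).
R2 ← R2 − 6·R1.
R3 ← R3 − 5·R1.
R2 ← R2 / (-11).
R1 ← R1 − 2·R2.
R3 ← R3 + 4·R2.
R3 ← R3 / (7).
R2 ← R2 + 1·R3.
Reading off the reduced rows gives m = -5/3, n = -1, p = 1/2.

m = -5/3, n = -1, p = 1/2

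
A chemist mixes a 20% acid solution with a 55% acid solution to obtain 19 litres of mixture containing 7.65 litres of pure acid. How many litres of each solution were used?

litres of solution A: 8, litres of solution B: 11

Let a = litres of solution A, b = litres of solution B.
  b + a = 19
  (1/5)a + (11/20)b = 153/20
Row-reduce the augmented matrix:
R2 ← R2 − 1/5·R1.
R2 ← R2 / (7/20).
R1 ← R1 − 1·R2.
Reading off the reduced rows gives a = 8, b = 11.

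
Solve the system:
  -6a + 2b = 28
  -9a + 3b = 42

Row-reduce:
R1 ← R1 / (-6).
R2 ← R2 + 9·R1.
Rank is 1 with 2 unknowns, leaving b free.

infinitely many solutions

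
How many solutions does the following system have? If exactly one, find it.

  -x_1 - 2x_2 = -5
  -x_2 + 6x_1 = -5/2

x_1 = 0, x_2 = 5/2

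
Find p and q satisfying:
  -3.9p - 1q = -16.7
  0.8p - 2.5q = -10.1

p = 3, q = 5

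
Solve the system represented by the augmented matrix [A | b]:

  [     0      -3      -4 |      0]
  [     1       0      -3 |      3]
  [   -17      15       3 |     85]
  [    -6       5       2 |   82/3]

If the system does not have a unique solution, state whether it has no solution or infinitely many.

x_1 = -3, x_2 = 8/3, x_3 = -2

Row-reduce the augmented matrix:
Swap R1 and R2.
R3 ← R3 + 17·R1.
R4 ← R4 + 6·R1.
R2 ← R2 / (-3).
R3 ← R3 − 15·R2.
R4 ← R4 − 5·R2.
R3 ← R3 / (-68).
R1 ← R1 + 3·R3.
R2 ← R2 − 4/3·R3.
R4 ← R4 + 68/3·R3.
R4 reduces to 0 = 0, so the extra equation is consistent.
Reading off the reduced rows gives x_1 = -3, x_2 = 8/3, x_3 = -2.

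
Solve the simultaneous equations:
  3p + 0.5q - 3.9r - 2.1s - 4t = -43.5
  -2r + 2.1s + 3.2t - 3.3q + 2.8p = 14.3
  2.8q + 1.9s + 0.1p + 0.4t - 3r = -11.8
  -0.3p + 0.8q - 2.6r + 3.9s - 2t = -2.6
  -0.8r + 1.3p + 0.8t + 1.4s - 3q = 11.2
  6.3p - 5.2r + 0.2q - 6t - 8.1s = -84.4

p = -2, q = -3, r = 4, s = 4, t = 3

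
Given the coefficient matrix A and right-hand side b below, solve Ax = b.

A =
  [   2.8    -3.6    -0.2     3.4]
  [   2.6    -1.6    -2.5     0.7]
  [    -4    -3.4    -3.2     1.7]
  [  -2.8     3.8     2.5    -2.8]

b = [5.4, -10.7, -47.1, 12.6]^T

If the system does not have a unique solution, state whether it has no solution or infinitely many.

x_1 = 4, x_2 = 6, x_3 = 6, x_4 = 5

Row-reduce the augmented matrix:
R1 ← R1 / (14/5).
R2 ← R2 − 13/5·R1.
R3 ← R3 + 4·R1.
R4 ← R4 + 14/5·R1.
R2 ← R2 / (61/35).
R1 ← R1 + 9/7·R2.
R3 ← R3 + 299/35·R2.
R4 ← R4 − 1/5·R2.
R3 ← R3 / (-4523/305).
R1 ← R1 + 217/122·R3.
R2 ← R2 + 81/61·R3.
R4 ← R4 − 313/122·R3.
R4 ← R4 / (-6087/90460).
R1 ← R1 − 1081/18092·R4.
R2 ← R2 + 8309/9046·R4.
R3 ← R3 − 3347/9046·R4.
Reading off the reduced rows gives x_1 = 4, x_2 = 6, x_3 = 6, x_4 = 5.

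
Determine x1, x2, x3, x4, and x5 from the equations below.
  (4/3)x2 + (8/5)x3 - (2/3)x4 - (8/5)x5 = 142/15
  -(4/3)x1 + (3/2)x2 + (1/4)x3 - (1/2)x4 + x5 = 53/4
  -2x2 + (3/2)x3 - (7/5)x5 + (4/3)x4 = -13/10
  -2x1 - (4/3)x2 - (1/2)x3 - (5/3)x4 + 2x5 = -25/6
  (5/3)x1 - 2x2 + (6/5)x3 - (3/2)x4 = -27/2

x1 = -3, x2 = 5, x3 = 5, x4 = 3, x5 = 2

Row-reduce the augmented matrix:
Swap R1 and R2.
R1 ← R1 / (-4/3).
R4 ← R4 + 2·R1.
R5 ← R5 − 5/3·R1.
R2 ← R2 / (4/3).
R1 ← R1 + 9/8·R2.
R3 ← R3 + 2·R2.
R4 ← R4 + 43/12·R2.
R5 ← R5 + 1/8·R2.
R3 ← R3 / (39/10).
R1 ← R1 − 93/80·R3.
R2 ← R2 − 6/5·R3.
R4 ← R4 − 137/40·R3.
R5 ← R5 − 133/80·R3.
R4 ← R4 / (-2809/936).
R1 ← R1 + 179/624·R4.
R2 ← R2 + 47/78·R4.
R3 ← R3 − 10/117·R4.
R5 ← R5 + 4361/1872·R4.
R5 ← R5 / (86493/28090).
R1 ← R1 + 25929/28090·R5.
R2 ← R2 − 873/14045·R5.
R3 ← R3 + 2774/2809·R5.
R4 ← R4 − 2166/14045·R5.
Reading off the reduced rows gives x1 = -3, x2 = 5, x3 = 5, x4 = 3, x5 = 2.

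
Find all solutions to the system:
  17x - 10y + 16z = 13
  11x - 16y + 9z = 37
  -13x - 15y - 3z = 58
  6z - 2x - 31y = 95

x = -1, y = -3, z = 0

Row-reduce the augmented matrix:
R1 ← R1 / (17).
R2 ← R2 − 11·R1.
R3 ← R3 + 13·R1.
R4 ← R4 + 2·R1.
R2 ← R2 / (-162/17).
R1 ← R1 + 10/17·R2.
R3 ← R3 + 385/17·R2.
R4 ← R4 + 547/17·R2.
R3 ← R3 / (2017/162).
R1 ← R1 − 83/81·R3.
R2 ← R2 − 23/162·R3.
R4 ← R4 − 2017/162·R3.
R4 reduces to 0 = 0, so the extra equation is consistent.
Reading off the reduced rows gives x = -1, y = -3, z = 0.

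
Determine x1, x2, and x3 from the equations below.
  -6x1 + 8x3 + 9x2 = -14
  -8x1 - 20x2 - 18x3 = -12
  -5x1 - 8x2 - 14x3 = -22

Row-reduce the augmented matrix:
R1 ← R1 / (-6).
R2 ← R2 + 8·R1.
R3 ← R3 + 5·R1.
R2 ← R2 / (-32).
R1 ← R1 + 3/2·R2.
R3 ← R3 + 31/2·R2.
R3 ← R3 / (-217/32).
R1 ← R1 − 1/96·R3.
R2 ← R2 − 43/48·R3.
Reading off the reduced rows gives x1 = 2, x2 = -2, x3 = 2.

x1 = 2, x2 = -2, x3 = 2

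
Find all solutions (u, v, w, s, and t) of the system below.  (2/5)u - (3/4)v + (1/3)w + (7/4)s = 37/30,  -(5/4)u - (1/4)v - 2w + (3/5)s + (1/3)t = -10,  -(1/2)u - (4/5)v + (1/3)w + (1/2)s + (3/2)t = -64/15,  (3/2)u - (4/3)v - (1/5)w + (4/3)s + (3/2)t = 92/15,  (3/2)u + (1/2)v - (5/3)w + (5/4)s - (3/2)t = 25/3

u = 6, v = 2, w = 1, s = 0, t = 0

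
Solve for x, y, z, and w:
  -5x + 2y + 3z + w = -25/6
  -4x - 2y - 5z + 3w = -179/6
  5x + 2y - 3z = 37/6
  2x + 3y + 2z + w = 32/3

Row-reduce the augmented matrix:
R1 ← R1 / (-5).
R2 ← R2 + 4·R1.
R3 ← R3 − 5·R1.
R4 ← R4 − 2·R1.
R2 ← R2 / (-18/5).
R1 ← R1 + 2/5·R2.
R3 ← R3 − 4·R2.
R4 ← R4 − 19/5·R2.
R3 ← R3 / (-74/9).
R1 ← R1 − 2/9·R3.
R2 ← R2 − 37/18·R3.
R4 ← R4 + 83/18·R3.
R4 ← R4 / (265/148).
R1 ← R1 + 13/37·R4.
R2 ← R2 − 1/4·R4.
R3 ← R3 + 31/74·R4.
Reading off the reduced rows gives x = 7/3, y = 1, z = 5/2, w = -2.

x = 7/3, y = 1, z = 5/2, w = -2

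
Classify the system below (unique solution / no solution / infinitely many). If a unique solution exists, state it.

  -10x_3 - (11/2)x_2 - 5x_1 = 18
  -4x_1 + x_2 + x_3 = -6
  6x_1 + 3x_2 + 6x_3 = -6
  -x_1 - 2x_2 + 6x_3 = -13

no solution

Row-reduce:
R1 ← R1 / (-5).
R2 ← R2 + 4·R1.
R3 ← R3 − 6·R1.
R4 ← R4 + 1·R1.
R2 ← R2 / (27/5).
R1 ← R1 − 11/10·R2.
R3 ← R3 + 18/5·R2.
R4 ← R4 + 9/10·R2.
Swap R3 and R4.
R3 ← R3 / (19/2).
R1 ← R1 − 1/6·R3.
R2 ← R2 − 5/3·R3.
Row 4 reduces to 0 = 2, a contradiction. The system is inconsistent.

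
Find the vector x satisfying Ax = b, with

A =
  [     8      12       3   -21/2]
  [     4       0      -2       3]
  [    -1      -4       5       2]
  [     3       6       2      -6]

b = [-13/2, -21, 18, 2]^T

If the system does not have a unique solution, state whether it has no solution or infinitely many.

infinitely many solutions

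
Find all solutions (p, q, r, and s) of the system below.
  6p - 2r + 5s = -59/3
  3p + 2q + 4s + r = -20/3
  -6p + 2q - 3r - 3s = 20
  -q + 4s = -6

Row-reduce the augmented matrix:
R1 ← R1 / (6).
R2 ← R2 − 3·R1.
R3 ← R3 + 6·R1.
R2 ← R2 / (2).
R3 ← R3 − 2·R2.
R4 ← R4 + 1·R2.
R3 ← R3 / (-7).
R1 ← R1 + 1/3·R3.
R2 ← R2 − 1·R3.
R4 ← R4 − 1·R3.
R4 ← R4 / (135/28).
R1 ← R1 − 17/21·R4.
R2 ← R2 − 23/28·R4.
R3 ← R3 + 1/14·R4.
Reading off the reduced rows gives p = -7/3, q = 2, r = 1/3, s = -1.

p = -7/3, q = 2, r = 1/3, s = -1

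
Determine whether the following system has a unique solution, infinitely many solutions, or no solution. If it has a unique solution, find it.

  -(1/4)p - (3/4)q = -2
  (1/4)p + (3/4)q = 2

infinitely many solutions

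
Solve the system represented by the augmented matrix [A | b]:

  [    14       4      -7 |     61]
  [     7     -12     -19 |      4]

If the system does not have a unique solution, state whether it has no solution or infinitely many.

Row-reduce:
R1 ← R1 / (14).
R2 ← R2 − 7·R1.
R2 ← R2 / (-14).
R1 ← R1 − 2/7·R2.
Rank is 2 with 3 unknowns, leaving x_3 free.

infinitely many solutions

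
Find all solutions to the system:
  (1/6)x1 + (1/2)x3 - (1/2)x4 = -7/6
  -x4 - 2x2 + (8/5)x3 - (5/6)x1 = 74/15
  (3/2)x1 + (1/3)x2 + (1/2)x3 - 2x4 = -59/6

infinitely many solutions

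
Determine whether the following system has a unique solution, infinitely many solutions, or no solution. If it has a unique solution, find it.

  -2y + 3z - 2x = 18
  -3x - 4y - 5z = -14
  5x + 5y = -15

Row-reduce the augmented matrix:
R1 ← R1 / (-2).
R2 ← R2 + 3·R1.
R3 ← R3 − 5·R1.
R2 ← R2 / (-1).
R1 ← R1 − 1·R2.
R3 ← R3 / (15/2).
R1 ← R1 + 11·R3.
R2 ← R2 − 19/2·R3.
Reading off the reduced rows gives x = -6, y = 3, z = 4.

x = -6, y = 3, z = 4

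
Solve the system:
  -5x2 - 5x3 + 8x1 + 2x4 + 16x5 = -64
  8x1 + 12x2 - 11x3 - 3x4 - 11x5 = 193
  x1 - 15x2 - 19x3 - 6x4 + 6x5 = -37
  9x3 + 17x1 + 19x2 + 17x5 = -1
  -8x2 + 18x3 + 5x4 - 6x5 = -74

Row-reduce the augmented matrix:
R1 ← R1 / (8).
R2 ← R2 − 8·R1.
R3 ← R3 − 1·R1.
R4 ← R4 − 17·R1.
R2 ← R2 / (17).
R1 ← R1 + 5/8·R2.
R3 ← R3 + 115/8·R2.
R4 ← R4 − 237/8·R2.
R5 ← R5 + 8·R2.
R3 ← R3 / (-3189/136).
R1 ← R1 + 115/136·R3.
R2 ← R2 + 6/17·R3.
R4 ← R4 − 4091/136·R3.
R5 ← R5 − 258/17·R3.
R4 ← R4 / (-9544/1063).
R1 ← R1 − 472/1063·R4.
R2 ← R2 + 145/1063·R4.
R3 ← R3 − 475/1063·R4.
R5 ← R5 + 4395/1063·R4.
R5 ← R5 / (-320755/9544).
R1 ← R1 − 7079/3579·R5.
R2 ← R2 + 39923/28632·R5.
R3 ← R3 − 31393/28632·R5.
R4 ← R4 + 18797/28632·R5.
Reading off the reduced rows gives x1 = 3, x2 = 5, x3 = -5, x4 = 4, x5 = -6.

x1 = 3, x2 = 5, x3 = -5, x4 = 4, x5 = -6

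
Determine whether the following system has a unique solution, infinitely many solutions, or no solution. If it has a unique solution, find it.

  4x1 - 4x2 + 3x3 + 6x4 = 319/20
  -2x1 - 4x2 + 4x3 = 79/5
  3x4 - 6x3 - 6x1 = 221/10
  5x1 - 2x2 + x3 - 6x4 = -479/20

x1 = -13/5, x2 = -12/5, x3 = 1/4, x4 = 8/3

Row-reduce the augmented matrix:
R1 ← R1 / (4).
R2 ← R2 + 2·R1.
R3 ← R3 + 6·R1.
R4 ← R4 − 5·R1.
R2 ← R2 / (-6).
R1 ← R1 + 1·R2.
R3 ← R3 + 6·R2.
R4 ← R4 − 3·R2.
R3 ← R3 / (-7).
R1 ← R1 + 1/6·R3.
R2 ← R2 + 11/12·R3.
R4 ← R4 / (-12).
R1 ← R1 − 11/14·R4.
R2 ← R2 + 47/28·R4.
R3 ← R3 + 9/7·R4.
Reading off the reduced rows gives x1 = -13/5, x2 = -12/5, x3 = 1/4, x4 = 8/3.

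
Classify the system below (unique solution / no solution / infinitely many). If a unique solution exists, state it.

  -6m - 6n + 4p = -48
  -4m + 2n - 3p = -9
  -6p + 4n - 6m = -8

m = 5, n = 1, p = -3

Row-reduce the augmented matrix:
R1 ← R1 / (-6).
R2 ← R2 + 4·R1.
R3 ← R3 + 6·R1.
R2 ← R2 / (6).
R1 ← R1 − 1·R2.
R3 ← R3 − 10·R2.
R3 ← R3 / (-5/9).
R1 ← R1 − 5/18·R3.
R2 ← R2 + 17/18·R3.
Reading off the reduced rows gives m = 5, n = 1, p = -3.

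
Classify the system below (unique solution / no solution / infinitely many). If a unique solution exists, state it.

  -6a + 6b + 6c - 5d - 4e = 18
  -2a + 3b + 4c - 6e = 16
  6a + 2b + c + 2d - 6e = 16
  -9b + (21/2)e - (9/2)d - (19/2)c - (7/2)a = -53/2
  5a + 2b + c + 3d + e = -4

no solution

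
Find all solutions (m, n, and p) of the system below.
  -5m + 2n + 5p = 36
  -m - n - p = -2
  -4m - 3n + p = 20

m = -2, n = -2, p = 6

Row-reduce the augmented matrix:
R1 ← R1 / (-5).
R2 ← R2 + 1·R1.
R3 ← R3 + 4·R1.
R2 ← R2 / (-7/5).
R1 ← R1 + 2/5·R2.
R3 ← R3 + 23/5·R2.
R3 ← R3 / (25/7).
R1 ← R1 + 3/7·R3.
R2 ← R2 − 10/7·R3.
Reading off the reduced rows gives m = -2, n = -2, p = 6.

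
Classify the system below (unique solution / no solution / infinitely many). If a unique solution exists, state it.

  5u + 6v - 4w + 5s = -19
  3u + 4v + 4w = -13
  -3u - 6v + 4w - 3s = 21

infinitely many solutions

Row-reduce:
R1 ← R1 / (5).
R2 ← R2 − 3·R1.
R3 ← R3 + 3·R1.
R2 ← R2 / (2/5).
R1 ← R1 − 6/5·R2.
R3 ← R3 + 12/5·R2.
R3 ← R3 / (40).
R1 ← R1 + 20·R3.
R2 ← R2 − 16·R3.
Rank is 3 with 4 unknowns, leaving s free.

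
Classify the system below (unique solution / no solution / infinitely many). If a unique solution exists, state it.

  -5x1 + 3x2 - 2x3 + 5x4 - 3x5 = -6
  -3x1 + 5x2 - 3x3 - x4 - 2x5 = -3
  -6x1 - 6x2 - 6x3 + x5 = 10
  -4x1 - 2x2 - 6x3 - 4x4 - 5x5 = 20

infinitely many solutions

Row-reduce:
R1 ← R1 / (-5).
R2 ← R2 + 3·R1.
R3 ← R3 + 6·R1.
R4 ← R4 + 4·R1.
R2 ← R2 / (16/5).
R1 ← R1 + 3/5·R2.
R3 ← R3 + 48/5·R2.
R4 ← R4 + 22/5·R2.
R3 ← R3 / (-9).
R1 ← R1 − 1/16·R3.
R2 ← R2 + 9/16·R3.
R4 ← R4 + 55/8·R3.
R4 ← R4 / (1/4).
R1 ← R1 + 15/8·R4.
R2 ← R2 + 1/8·R4.
R3 ← R3 − 2·R4.
Rank is 4 with 5 unknowns, leaving x5 free.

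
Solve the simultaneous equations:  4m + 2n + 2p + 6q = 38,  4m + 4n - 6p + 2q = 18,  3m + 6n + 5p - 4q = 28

infinitely many solutions

Row-reduce:
R1 ← R1 / (4).
R2 ← R2 − 4·R1.
R3 ← R3 − 3·R1.
R2 ← R2 / (2).
R1 ← R1 − 1/2·R2.
R3 ← R3 − 9/2·R2.
R3 ← R3 / (43/2).
R1 ← R1 − 5/2·R3.
R2 ← R2 + 4·R3.
Rank is 3 with 4 unknowns, leaving q free.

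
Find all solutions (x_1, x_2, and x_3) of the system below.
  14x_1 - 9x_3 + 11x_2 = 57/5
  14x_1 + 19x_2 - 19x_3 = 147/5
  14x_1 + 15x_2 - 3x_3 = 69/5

x_1 = -3/4, x_2 = 3/2, x_3 = -3/5

Row-reduce the augmented matrix:
R1 ← R1 / (14).
R2 ← R2 − 14·R1.
R3 ← R3 − 14·R1.
R2 ← R2 / (8).
R1 ← R1 − 11/14·R2.
R3 ← R3 − 4·R2.
R3 ← R3 / (11).
R1 ← R1 − 19/56·R3.
R2 ← R2 + 5/4·R3.
Reading off the reduced rows gives x_1 = -3/4, x_2 = 3/2, x_3 = -3/5.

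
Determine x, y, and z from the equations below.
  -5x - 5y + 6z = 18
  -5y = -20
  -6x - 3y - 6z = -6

Row-reduce the augmented matrix:
R1 ← R1 / (-5).
R3 ← R3 + 6·R1.
R2 ← R2 / (-5).
R1 ← R1 − 1·R2.
R3 ← R3 − 3·R2.
R3 ← R3 / (-66/5).
R1 ← R1 + 6/5·R3.
Reading off the reduced rows gives x = -4, y = 4, z = 3.

x = -4, y = 4, z = 3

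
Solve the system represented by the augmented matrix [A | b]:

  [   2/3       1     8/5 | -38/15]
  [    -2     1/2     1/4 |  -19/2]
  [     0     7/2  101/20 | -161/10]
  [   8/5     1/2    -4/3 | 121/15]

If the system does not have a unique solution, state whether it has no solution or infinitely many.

no solution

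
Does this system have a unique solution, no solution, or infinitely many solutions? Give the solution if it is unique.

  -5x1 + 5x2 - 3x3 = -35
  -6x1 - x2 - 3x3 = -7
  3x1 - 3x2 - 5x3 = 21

Row-reduce the augmented matrix:
R1 ← R1 / (-5).
R2 ← R2 + 6·R1.
R3 ← R3 − 3·R1.
R2 ← R2 / (-7).
R1 ← R1 + 1·R2.
R3 ← R3 / (-34/5).
R1 ← R1 − 18/35·R3.
R2 ← R2 + 3/35·R3.
Reading off the reduced rows gives x1 = 2, x2 = -5, x3 = 0.

x1 = 2, x2 = -5, x3 = 0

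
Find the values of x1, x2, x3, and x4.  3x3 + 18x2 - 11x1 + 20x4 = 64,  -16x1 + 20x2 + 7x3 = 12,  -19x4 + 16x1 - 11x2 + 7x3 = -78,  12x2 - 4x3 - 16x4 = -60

x1 = -2, x2 = -1, x3 = 0, x4 = 3

Row-reduce the augmented matrix:
R1 ← R1 / (-11).
R2 ← R2 + 16·R1.
R3 ← R3 − 16·R1.
R2 ← R2 / (-68/11).
R1 ← R1 + 18/11·R2.
R3 ← R3 − 167/11·R2.
R4 ← R4 − 12·R2.
R3 ← R3 / (1213/68).
R1 ← R1 + 33/34·R3.
R2 ← R2 + 29/68·R3.
R4 ← R4 − 19/17·R3.
R4 ← R4 / (-83244/1213).
R1 ← R1 − 3086/1213·R4.
R2 ← R2 − 3929/1213·R4.
R3 ← R3 + 4172/1213·R4.
Reading off the reduced rows gives x1 = -2, x2 = -1, x3 = 0, x4 = 3.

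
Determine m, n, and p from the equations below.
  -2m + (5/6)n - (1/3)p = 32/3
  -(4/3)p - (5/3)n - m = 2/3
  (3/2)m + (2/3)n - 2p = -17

Row-reduce the augmented matrix:
R1 ← R1 / (-2).
R2 ← R2 + 1·R1.
R3 ← R3 − 3/2·R1.
R2 ← R2 / (-25/12).
R1 ← R1 + 5/12·R2.
R3 ← R3 − 31/24·R2.
R3 ← R3 / (-223/75).
R1 ← R1 − 2/5·R3.
R2 ← R2 − 14/25·R3.
Reading off the reduced rows gives m = -6, n = 0, p = 4.

m = -6, n = 0, p = 4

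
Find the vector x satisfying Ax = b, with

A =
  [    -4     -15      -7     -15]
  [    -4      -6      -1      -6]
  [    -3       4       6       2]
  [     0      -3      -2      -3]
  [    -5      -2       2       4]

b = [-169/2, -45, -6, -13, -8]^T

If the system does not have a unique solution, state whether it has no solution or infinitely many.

Row-reduce:
R1 ← R1 / (-4).
R2 ← R2 + 4·R1.
R3 ← R3 + 3·R1.
R5 ← R5 + 5·R1.
R2 ← R2 / (9).
R1 ← R1 − 15/4·R2.
R3 ← R3 − 61/4·R2.
R4 ← R4 + 3·R2.
R5 ← R5 − 67/4·R2.
R3 ← R3 / (13/12).
R1 ← R1 + 3/4·R3.
R2 ← R2 − 2/3·R3.
R5 ← R5 + 5/12·R3.
Swap R4 and R5.
R4 ← R4 / (68/13).
R1 ← R1 + 18/13·R4.
R2 ← R2 − 29/13·R4.
R3 ← R3 + 24/13·R4.
Row 5 reduces to 0 = 1/6, a contradiction. The system is inconsistent.

no solution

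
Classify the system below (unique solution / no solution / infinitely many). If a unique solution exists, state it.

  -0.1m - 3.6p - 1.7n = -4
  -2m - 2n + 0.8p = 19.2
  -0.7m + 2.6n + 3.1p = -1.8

Row-reduce the augmented matrix:
R1 ← R1 / (-1/10).
R2 ← R2 + 2·R1.
R3 ← R3 + 7/10·R1.
R2 ← R2 / (32).
R1 ← R1 − 17·R2.
R3 ← R3 − 29/2·R2.
R3 ← R3 / (-75/16).
R1 ← R1 + 107/40·R3.
R2 ← R2 − 91/40·R3.
Reading off the reduced rows gives m = -2, n = -6, p = 4.

m = -2, n = -6, p = 4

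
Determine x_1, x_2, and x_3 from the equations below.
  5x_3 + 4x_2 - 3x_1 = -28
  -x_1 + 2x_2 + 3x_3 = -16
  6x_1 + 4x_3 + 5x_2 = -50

Row-reduce the augmented matrix:
R1 ← R1 / (-3).
R2 ← R2 + 1·R1.
R3 ← R3 − 6·R1.
R2 ← R2 / (2/3).
R1 ← R1 + 4/3·R2.
R3 ← R3 − 13·R2.
R3 ← R3 / (-12).
R1 ← R1 − 1·R3.
R2 ← R2 − 2·R3.
Reading off the reduced rows gives x_1 = -2, x_2 = -6, x_3 = -2.

x_1 = -2, x_2 = -6, x_3 = -2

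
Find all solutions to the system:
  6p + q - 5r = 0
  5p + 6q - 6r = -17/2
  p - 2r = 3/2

p = -1/2, q = -2, r = -1

Row-reduce the augmented matrix:
R1 ← R1 / (6).
R2 ← R2 − 5·R1.
R3 ← R3 − 1·R1.
R2 ← R2 / (31/6).
R1 ← R1 − 1/6·R2.
R3 ← R3 + 1/6·R2.
R3 ← R3 / (-38/31).
R1 ← R1 + 24/31·R3.
R2 ← R2 + 11/31·R3.
Reading off the reduced rows gives p = -1/2, q = -2, r = -1.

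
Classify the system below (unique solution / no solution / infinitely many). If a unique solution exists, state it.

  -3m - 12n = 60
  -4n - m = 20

Row-reduce:
R1 ← R1 / (-3).
R2 ← R2 + 1·R1.
Rank is 1 with 2 unknowns, leaving n free.

infinitely many solutions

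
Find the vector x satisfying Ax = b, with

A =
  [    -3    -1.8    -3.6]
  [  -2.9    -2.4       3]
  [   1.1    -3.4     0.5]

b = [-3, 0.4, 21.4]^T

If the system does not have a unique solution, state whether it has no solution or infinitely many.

x_1 = 4, x_2 = -5, x_3 = 0

Row-reduce the augmented matrix:
R1 ← R1 / (-3).
R2 ← R2 + 29/10·R1.
R3 ← R3 − 11/10·R1.
R2 ← R2 / (-33/50).
R1 ← R1 − 3/5·R2.
R3 ← R3 + 203/50·R2.
R3 ← R3 / (-895/22).
R1 ← R1 − 78/11·R3.
R2 ← R2 + 108/11·R3.
Reading off the reduced rows gives x_1 = 4, x_2 = -5, x_3 = 0.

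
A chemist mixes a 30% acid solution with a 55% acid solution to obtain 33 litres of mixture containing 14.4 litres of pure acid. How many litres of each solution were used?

Let a = litres of solution A, b = litres of solution B.
  a + b = 33
  (3/10)a + (11/20)b = 72/5
From equation 1: a = 33 − b.
Substitute into equation 2 and solve: b = 18.
Then a = 15.

litres of solution A: 15, litres of solution B: 18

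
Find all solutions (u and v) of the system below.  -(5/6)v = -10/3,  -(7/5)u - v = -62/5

Row-reduce the augmented matrix:
Swap R1 and R2.
R1 ← R1 / (-7/5).
R2 ← R2 / (-5/6).
R1 ← R1 − 5/7·R2.
Reading off the reduced rows gives u = 6, v = 4.

u = 6, v = 4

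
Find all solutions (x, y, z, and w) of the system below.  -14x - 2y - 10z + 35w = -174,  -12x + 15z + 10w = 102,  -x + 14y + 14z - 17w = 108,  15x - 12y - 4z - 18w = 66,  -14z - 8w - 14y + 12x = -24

x = -6, y = -6, z = 6, w = -6

Row-reduce the augmented matrix:
R1 ← R1 / (-14).
R2 ← R2 + 12·R1.
R3 ← R3 + 1·R1.
R4 ← R4 − 15·R1.
R5 ← R5 − 12·R1.
R2 ← R2 / (12/7).
R1 ← R1 − 1/7·R2.
R3 ← R3 − 99/7·R2.
R4 ← R4 + 99/7·R2.
R5 ← R5 + 110/7·R2.
R3 ← R3 / (-719/4).
R1 ← R1 + 5/4·R3.
R2 ← R2 − 55/4·R3.
R4 ← R4 − 719/4·R3.
R5 ← R5 − 387/2·R3.
Swap R4 and R5.
R4 ← R4 / (-10145/2157).
R1 ← R1 + 3980/2157·R4.
R2 ← R2 + 2315/4314·R4.
R3 ← R3 + 582/719·R4.
R5 reduces to 0 = 0, so the extra equation is consistent.
Reading off the reduced rows gives x = -6, y = -6, z = 6, w = -6.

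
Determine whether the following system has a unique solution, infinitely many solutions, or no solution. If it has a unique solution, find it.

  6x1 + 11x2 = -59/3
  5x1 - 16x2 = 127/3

Row-reduce the augmented matrix:
R1 ← R1 / (6).
R2 ← R2 − 5·R1.
R2 ← R2 / (-151/6).
R1 ← R1 − 11/6·R2.
Reading off the reduced rows gives x1 = 1, x2 = -7/3.

x1 = 1, x2 = -7/3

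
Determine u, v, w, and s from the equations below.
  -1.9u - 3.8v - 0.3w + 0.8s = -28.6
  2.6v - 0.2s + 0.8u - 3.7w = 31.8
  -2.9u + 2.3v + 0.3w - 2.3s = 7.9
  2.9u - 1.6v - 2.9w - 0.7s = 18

Row-reduce the augmented matrix:
R1 ← R1 / (-19/10).
R2 ← R2 − 4/5·R1.
R3 ← R3 + 29/10·R1.
R4 ← R4 − 29/10·R1.
R1 ← R1 − 2·R2.
R3 ← R3 − 81/10·R2.
R4 ← R4 + 37/5·R2.
R3 ← R3 / (60327/1900).
R1 ← R1 − 742/95·R3.
R2 ← R2 + 727/190·R3.
R4 ← R4 + 30089/950·R3.
R4 ← R4 / (-620233/201090).
R1 ← R1 − 8930/20109·R4.
R2 ← R2 + 8467/20109·R4.
R3 ← R3 + 2932/20109·R4.
Reading off the reduced rows gives u = 4, v = 5, w = -4, s = -4.

u = 4, v = 5, w = -4, s = -4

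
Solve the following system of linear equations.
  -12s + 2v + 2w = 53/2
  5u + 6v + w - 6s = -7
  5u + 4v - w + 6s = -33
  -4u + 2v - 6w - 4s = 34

Row-reduce:
Swap R1 and R2.
R1 ← R1 / (5).
R3 ← R3 − 5·R1.
R4 ← R4 + 4·R1.
R2 ← R2 / (2).
R1 ← R1 − 6/5·R2.
R3 ← R3 + 2·R2.
R4 ← R4 − 34/5·R2.
Swap R3 and R4.
R3 ← R3 / (-12).
R1 ← R1 + 1·R3.
R2 ← R2 − 1·R3.
Row 4 reduces to 0 = 1/2, a contradiction. The system is inconsistent.

no solution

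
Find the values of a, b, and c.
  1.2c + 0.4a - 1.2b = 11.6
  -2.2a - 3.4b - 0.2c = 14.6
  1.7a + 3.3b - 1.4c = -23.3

Row-reduce the augmented matrix:
R1 ← R1 / (2/5).
R2 ← R2 + 11/5·R1.
R3 ← R3 − 17/10·R1.
R2 ← R2 / (-10).
R1 ← R1 + 3·R2.
R3 ← R3 − 42/5·R2.
R3 ← R3 / (-281/250).
R1 ← R1 − 27/25·R3.
R2 ← R2 + 16/25·R3.
Reading off the reduced rows gives a = -1, b = -4, c = 6.

a = -1, b = -4, c = 6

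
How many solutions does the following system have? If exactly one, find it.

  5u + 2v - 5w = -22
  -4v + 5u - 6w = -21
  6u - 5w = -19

u = 1, v = -1, w = 5

Row-reduce the augmented matrix:
R1 ← R1 / (5).
R2 ← R2 − 5·R1.
R3 ← R3 − 6·R1.
R2 ← R2 / (-6).
R1 ← R1 − 2/5·R2.
R3 ← R3 + 12/5·R2.
R3 ← R3 / (7/5).
R1 ← R1 + 16/15·R3.
R2 ← R2 − 1/6·R3.
Reading off the reduced rows gives u = 1, v = -1, w = 5.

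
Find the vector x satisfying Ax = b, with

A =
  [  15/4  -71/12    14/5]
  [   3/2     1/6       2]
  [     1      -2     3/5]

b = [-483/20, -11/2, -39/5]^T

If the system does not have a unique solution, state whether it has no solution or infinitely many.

Row-reduce:
R1 ← R1 / (15/4).
R2 ← R2 − 3/2·R1.
R3 ← R3 − 1·R1.
R2 ← R2 / (38/15).
R1 ← R1 + 71/45·R2.
R3 ← R3 + 19/45·R2.
Row 3 reduces to 0 = -2/3, a contradiction. The system is inconsistent.

no solution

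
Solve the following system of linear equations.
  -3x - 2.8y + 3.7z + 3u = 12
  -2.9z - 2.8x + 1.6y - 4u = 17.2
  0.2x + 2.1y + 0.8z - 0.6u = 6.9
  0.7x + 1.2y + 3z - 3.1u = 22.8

x = -4, y = 1, z = 4, u = -4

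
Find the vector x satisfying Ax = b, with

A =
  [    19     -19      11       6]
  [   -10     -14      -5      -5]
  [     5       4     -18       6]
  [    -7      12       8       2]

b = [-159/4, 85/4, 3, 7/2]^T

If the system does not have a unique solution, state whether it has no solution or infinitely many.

Row-reduce the augmented matrix:
R1 ← R1 / (19).
R2 ← R2 + 10·R1.
R3 ← R3 − 5·R1.
R4 ← R4 + 7·R1.
R2 ← R2 / (-24).
R1 ← R1 + 1·R2.
R3 ← R3 − 9·R2.
R4 ← R4 − 5·R2.
R3 ← R3 / (-3131/152).
R1 ← R1 − 83/152·R3.
R2 ← R2 + 5/152·R3.
R4 ← R4 − 1857/152·R3.
R4 ← R4 / (56726/9393).
R1 ← R1 − 4616/9393·R4.
R2 ← R2 − 665/9393·R4.
R3 ← R3 + 567/3131·R4.
Reading off the reduced rows gives x_1 = -3/2, x_2 = 0, x_3 = -3/4, x_4 = -1/2.

x_1 = -3/2, x_2 = 0, x_3 = -3/4, x_4 = -1/2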